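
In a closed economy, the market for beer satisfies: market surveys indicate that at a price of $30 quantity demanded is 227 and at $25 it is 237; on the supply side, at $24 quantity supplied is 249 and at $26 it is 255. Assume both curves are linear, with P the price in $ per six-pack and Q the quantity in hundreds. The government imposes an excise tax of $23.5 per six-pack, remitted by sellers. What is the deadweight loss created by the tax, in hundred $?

Deadweight loss = $331.35 hundred.

Demand slope: (237 − 227)/(25 − 30) = -2, so Qd = 287 − 2P.
Supply slope: (255 − 249)/(26 − 24) = 3, so Qs = 3P + 177.
Before the tax: set 287 − 2P = 3P + 177 → P* = $22, Q* = 243.
With the tax collected from sellers, supply shifts: Qs = 3(P − 23.5) + 177.
Solving gives Q = 214.8 with buyers paying $36.1 and sellers receiving $12.6 (the $23.5 wedge).
Quantity falls by |ΔQ| = |243 − 214.8| = 28.2.
DWL = ½ · t · |ΔQ| = ½ · 23.5 · 28.2 = $331.35.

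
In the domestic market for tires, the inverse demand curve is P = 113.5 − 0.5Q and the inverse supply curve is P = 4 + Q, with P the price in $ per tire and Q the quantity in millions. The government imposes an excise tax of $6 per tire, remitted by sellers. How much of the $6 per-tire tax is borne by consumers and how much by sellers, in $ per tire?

Inverting to Q(P) form: Qd = 227 − 2P; Qs = P − 4.
Before the tax: set 227 − 2P = P − 4 → P* = $77, Q* = 73.
With the tax collected from sellers, supply shifts: Qs = (P − 6) − 4.
Solving gives Q = 69 with consumers paying $79 and sellers receiving $73 (the $6 wedge).
Burden on consumers: $2; on sellers: $4. (They sum to $6.)
The less price-elastic side of the market bears the larger share of a per-unit tax.

Consumers bear $2 per tire; sellers bear $4 per tire.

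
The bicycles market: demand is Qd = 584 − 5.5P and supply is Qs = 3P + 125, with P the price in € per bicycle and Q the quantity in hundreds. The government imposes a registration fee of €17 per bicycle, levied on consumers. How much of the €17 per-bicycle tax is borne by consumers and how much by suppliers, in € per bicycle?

Before the tax: set 584 − 5.5P = 3P + 125 → P* = €54, Q* = 287.
With the tax collected from consumers, demand (in seller-price terms) shifts: Qd = 584 − 5.5(P + 17).
New equilibrium: consumers pay €60, suppliers receive €43, Q = 254. (Wedge: Pb − Ps = 17.)
Burden on consumers: €6; on suppliers: €11. (They sum to €17.)
The less price-elastic side of the market bears the larger share of a per-unit tax.

Consumers bear €6 per bicycle; suppliers bear €11 per bicycle.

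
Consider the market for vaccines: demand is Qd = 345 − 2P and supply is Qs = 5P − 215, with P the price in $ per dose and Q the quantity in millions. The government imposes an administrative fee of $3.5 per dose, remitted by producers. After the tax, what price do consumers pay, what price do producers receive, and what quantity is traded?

Without the tax, 345 − 2P = 5P − 215 gives 7P = 560, so P* = $80 and Q* = 185.
With the tax collected from producers, supply shifts: Qs = 5(P − 3.5) − 215.
Solving gives Q = 180 with consumers paying $82.5 and producers receiving $79 (the $3.5 wedge).
The less price-elastic side of the market bears the larger share of a per-unit tax.

Consumers pay $82.5; producers receive $79; quantity = 180.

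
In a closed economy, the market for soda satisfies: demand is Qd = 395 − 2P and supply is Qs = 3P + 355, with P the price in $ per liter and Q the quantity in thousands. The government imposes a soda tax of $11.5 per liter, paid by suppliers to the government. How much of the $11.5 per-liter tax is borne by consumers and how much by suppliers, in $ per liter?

Consumers bear $6.9 per liter; suppliers bear $4.6 per liter.

Before the tax: set 395 − 2P = 3P + 355 → P* = $8, Q* = 379.
With the tax collected from suppliers, supply shifts: Qs = 3(P − 11.5) + 355.
New equilibrium: consumers pay $14.9, suppliers receive $3.4, Q = 365.2. (Wedge: Pb − Ps = 11.5.)
Burden on consumers: $6.9; on suppliers: $4.6. (They sum to $11.5.)
The less price-elastic side of the market bears the larger share of a per-unit tax.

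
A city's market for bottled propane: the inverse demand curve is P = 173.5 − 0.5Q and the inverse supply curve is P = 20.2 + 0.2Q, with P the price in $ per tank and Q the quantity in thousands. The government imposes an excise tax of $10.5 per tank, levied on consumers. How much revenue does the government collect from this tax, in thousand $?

Inverting to Q(P) form: Qd = 347 − 2P; Qs = 5P − 101.
Before the tax: set 347 − 2P = 5P − 101 → P* = $64, Q* = 219.
With the tax collected from consumers, demand (in seller-price terms) shifts: Qd = 347 − 2(P + 10.5).
Solving gives Q = 204 with consumers paying $71.5 and suppliers receiving $61 (the $10.5 wedge).
Revenue = t · Q = 10.5 · 204 = $2142.

Tax revenue = $2142 thousand.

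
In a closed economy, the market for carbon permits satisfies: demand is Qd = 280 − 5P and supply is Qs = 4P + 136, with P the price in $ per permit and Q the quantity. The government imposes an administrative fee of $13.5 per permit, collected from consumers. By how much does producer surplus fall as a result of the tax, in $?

Producer surplus falls by $1387.5.

Before the tax: set 280 − 5P = 4P + 136 → P* = $16, Q* = 200.
With the tax collected from consumers, demand (in seller-price terms) shifts: Qd = 280 − 5(P + 13.5).
New equilibrium: consumers pay $22, sellers receive $8.5, Q = 170. (Wedge: Pb − Ps = 13.5.)
ΔPS is the trapezoid between Q = 170 and Q = 200 of height $7.5: ½ · (200 + 170) · 7.5 = $1387.5.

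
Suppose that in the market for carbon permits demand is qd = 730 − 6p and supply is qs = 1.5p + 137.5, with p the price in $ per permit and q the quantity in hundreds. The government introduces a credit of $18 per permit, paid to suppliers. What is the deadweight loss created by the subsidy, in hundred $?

Deadweight loss = $194.4 hundred.

Before the subsidy: set 730 − 6p = 1.5p + 137.5 → p* = $79, q* = 256.
With a per-unit subsidy paid to suppliers, each receives p + 18 per unit sold, so supply becomes qs = 1.5(p + 18) + 137.5.
Solving gives q = 277.6 with consumers paying $75.4 and suppliers receiving $93.4 (the $18 wedge).
Quantity rises by |ΔQ| = |256 − 277.6| = 21.6.
DWL = ½ · t · |ΔQ| = ½ · 18 · 21.6 = $194.4.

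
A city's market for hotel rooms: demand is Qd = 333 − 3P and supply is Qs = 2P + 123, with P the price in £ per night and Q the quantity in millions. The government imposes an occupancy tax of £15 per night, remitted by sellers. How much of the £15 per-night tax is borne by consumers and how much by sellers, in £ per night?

Consumers bear £6 per night; sellers bear £9 per night.

Before the tax: set 333 − 3P = 2P + 123 → P* = £42, Q* = 207.
With the tax collected from sellers, supply shifts: Qs = 2(P − 15) + 123.
Solving gives Q = 189 with consumers paying £48 and sellers receiving £33 (the £15 wedge).
Burden on consumers: £6; on sellers: £9. (They sum to £15.)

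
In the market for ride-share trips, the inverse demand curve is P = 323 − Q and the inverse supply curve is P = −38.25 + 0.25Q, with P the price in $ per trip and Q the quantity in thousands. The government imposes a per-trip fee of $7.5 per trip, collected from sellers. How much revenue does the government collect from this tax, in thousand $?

Tax revenue = $2122.5 thousand.

Rewrite in direct form: Qd = 323 − P and Qs = 4P + 153.
Without the tax, 323 − P = 4P + 153 gives 5P = 170, so P* = $34 and Q* = 289.
With the tax collected from sellers, supply shifts: Qs = 4(P − 7.5) + 153.
Solving gives Q = 283 with buyers paying $40 and sellers receiving $32.5 (the $7.5 wedge).
Revenue = t · Q = 7.5 · 283 = $2122.5.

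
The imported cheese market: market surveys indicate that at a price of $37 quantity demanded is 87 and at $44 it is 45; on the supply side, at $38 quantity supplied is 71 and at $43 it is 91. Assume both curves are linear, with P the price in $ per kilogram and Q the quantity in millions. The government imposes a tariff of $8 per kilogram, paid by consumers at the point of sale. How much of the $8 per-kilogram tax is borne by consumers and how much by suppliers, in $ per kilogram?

Demand slope: (45 − 87)/(44 − 37) = -6, so Qd = 309 − 6P.
Supply slope: (91 − 71)/(43 − 38) = 4, so Qs = 4P − 81.
Without the tax, 309 − 6P = 4P − 81 gives 10P = 390, so P* = $39 and Q* = 75.
With the tax collected from consumers, demand (in seller-price terms) shifts: Qd = 309 − 6(P + 8).
Solving gives Q = 55.8 with consumers paying $42.2 and suppliers receiving $34.2 (the $8 wedge).
Burden on consumers: $3.2; on suppliers: $4.8. (They sum to $8.)

Consumers bear $3.2 per kilogram; suppliers bear $4.8 per kilogram.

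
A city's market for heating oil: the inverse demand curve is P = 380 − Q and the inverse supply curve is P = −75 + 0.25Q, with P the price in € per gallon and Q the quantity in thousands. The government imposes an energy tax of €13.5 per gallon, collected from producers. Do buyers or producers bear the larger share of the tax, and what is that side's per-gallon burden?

Rewrite in direct form: Qd = 380 − P and Qs = 4P + 300.
Before the tax: set 380 − P = 4P + 300 → P* = €16, Q* = 364.
With the tax collected from producers, supply shifts: Qs = 4(P − 13.5) + 300.
New equilibrium: buyers pay €26.8, producers receive €13.3, Q = 353.2. (Wedge: Pb − Ps = 13.5.)
Per-gallon burden: buyers €10.8, producers €2.7.
Buyers take the larger share because demand is less price-elastic here (demand slope 1 vs supply slope 4).

Buyers bear the larger share: €10.8 per gallon.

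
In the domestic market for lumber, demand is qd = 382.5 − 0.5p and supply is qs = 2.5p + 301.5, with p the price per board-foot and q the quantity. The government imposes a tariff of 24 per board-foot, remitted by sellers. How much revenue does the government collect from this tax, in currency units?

Before the tax: set 382.5 − 0.5p = 2.5p + 301.5 → p* = 27, q* = 369.
With the tax collected from sellers, supply shifts: qs = 2.5(p − 24) + 301.5.
New equilibrium: consumers pay 47, sellers receive 23, q = 359. (Wedge: pb − ps = 24.)
Revenue = t · Q = 24 · 359 = 8616.

Tax revenue = 8616.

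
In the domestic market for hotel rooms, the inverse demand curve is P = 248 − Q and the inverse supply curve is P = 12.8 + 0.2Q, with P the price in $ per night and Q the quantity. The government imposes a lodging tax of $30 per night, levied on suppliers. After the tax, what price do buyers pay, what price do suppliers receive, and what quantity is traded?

Rewrite in direct form: Qd = 248 − P and Qs = 5P − 64.
Before the tax: set 248 − P = 5P − 64 → P* = $52, Q* = 196.
With the tax collected from suppliers, supply shifts: Qs = 5(P − 30) − 64.
New equilibrium: buyers pay $77, suppliers receive $47, Q = 171. (Wedge: Pb − Ps = 30.)

Buyers pay $77; suppliers receive $47; quantity = 171.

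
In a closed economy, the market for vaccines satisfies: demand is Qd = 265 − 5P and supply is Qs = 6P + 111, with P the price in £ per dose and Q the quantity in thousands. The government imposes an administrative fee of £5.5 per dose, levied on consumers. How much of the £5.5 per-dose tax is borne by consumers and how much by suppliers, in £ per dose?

Consumers bear £3 per dose; suppliers bear £2.5 per dose.

Before the tax: set 265 − 5P = 6P + 111 → P* = £14, Q* = 195.
With the tax collected from consumers, demand (in seller-price terms) shifts: Qd = 265 − 5(P + 5.5).
Solving gives Q = 180 with consumers paying £17 and suppliers receiving £11.5 (the £5.5 wedge).
Burden on consumers: £3; on suppliers: £2.5. (They sum to £5.5.)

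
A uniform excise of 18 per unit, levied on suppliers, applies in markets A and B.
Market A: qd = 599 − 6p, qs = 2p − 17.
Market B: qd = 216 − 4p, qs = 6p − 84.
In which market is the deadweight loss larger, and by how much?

Market A: pre-tax p* = 77, q* = 137; post-tax q = 110; deadweight loss = 243.
Market B: pre-tax p* = 30, q* = 96; post-tax q = 52.8; deadweight loss = 388.8.
Difference: 243 vs 388.8 → market B is larger by 145.8.

Market B, by 145.8.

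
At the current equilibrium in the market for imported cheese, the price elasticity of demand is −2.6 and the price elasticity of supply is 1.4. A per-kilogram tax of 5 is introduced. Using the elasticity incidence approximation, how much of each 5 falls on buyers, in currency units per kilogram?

Buyers bear ≈ 1.75 per kilogram.

Incidence ratio: buyers' share ≈ εs / (εs + |εd|) = 1.4 / (1.4 + 2.6) = 0.35.
So buyers bear ≈ 0.35 × 5 = 1.75; suppliers bear 3.25.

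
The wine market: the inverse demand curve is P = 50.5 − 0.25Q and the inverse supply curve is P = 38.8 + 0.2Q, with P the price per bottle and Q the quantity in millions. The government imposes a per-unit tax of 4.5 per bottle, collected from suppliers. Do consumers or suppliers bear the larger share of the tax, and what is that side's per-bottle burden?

Consumers bear the larger share: 2.5 per bottle.

Rewrite in direct form: Qd = 202 − 4P and Qs = 5P − 194.
Without the tax, 202 − 4P = 5P − 194 gives 9P = 396, so P* = 44 and Q* = 26.
With the tax collected from suppliers, supply shifts: Qs = 5(P − 4.5) − 194.
New equilibrium: consumers pay 46.5, suppliers receive 42, Q = 16. (Wedge: Pb − Ps = 4.5.)
Per-bottle burden: consumers 2.5, suppliers 2.
Consumers take the larger share because demand is less price-elastic here (demand slope 4 vs supply slope 5).
The less price-elastic side of the market bears the larger share of a per-unit tax.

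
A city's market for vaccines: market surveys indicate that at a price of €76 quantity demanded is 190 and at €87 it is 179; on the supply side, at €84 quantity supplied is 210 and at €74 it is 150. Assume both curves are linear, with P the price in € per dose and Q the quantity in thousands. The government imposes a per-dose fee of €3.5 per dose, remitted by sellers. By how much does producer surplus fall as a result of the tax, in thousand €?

Producer surplus falls by €92.25 thousand.

Demand slope: (179 − 190)/(87 − 76) = -1, so Qd = 266 − P.
Supply slope: (150 − 210)/(74 − 84) = 6, so Qs = 6P − 294.
Without the tax, 266 − P = 6P − 294 gives 7P = 560, so P* = €80 and Q* = 186.
With the tax collected from sellers, supply shifts: Qs = 6(P − 3.5) − 294.
Solving gives Q = 183 with consumers paying €83 and sellers receiving €79.5 (the €3.5 wedge).
ΔPS is the trapezoid between Q = 183 and Q = 186 of height €0.5: ½ · (186 + 183) · 0.5 = €92.25.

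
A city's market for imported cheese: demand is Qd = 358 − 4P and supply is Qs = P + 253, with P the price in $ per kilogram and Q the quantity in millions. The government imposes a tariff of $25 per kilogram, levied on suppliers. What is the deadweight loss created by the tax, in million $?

Without the tax, 358 − 4P = P + 253 gives 5P = 105, so P* = $21 and Q* = 274.
With the tax collected from suppliers, supply shifts: Qs = (P − 25) + 253.
New equilibrium: buyers pay $26, suppliers receive $1, Q = 254. (Wedge: Pb − Ps = 25.)
Quantity falls by |ΔQ| = |274 − 254| = 20.
DWL = ½ · t · |ΔQ| = ½ · 25 · 20 = $250.

Deadweight loss = $250 million.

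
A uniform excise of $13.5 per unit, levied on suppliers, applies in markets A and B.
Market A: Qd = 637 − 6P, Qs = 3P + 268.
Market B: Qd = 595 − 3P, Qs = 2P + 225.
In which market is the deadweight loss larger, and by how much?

Market A, by $72.9.

Market A: pre-tax P* = $41, Q* = 391; post-tax Q = 364; deadweight loss = $182.25.
Market B: pre-tax P* = $74, Q* = 373; post-tax Q = 356.8; deadweight loss = $109.35.
Difference: $182.25 vs $109.35 → market A is larger by $72.9.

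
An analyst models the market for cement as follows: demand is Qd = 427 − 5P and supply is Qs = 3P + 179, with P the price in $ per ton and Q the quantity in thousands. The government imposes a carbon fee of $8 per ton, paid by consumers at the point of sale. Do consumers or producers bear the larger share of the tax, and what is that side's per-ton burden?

Producers bear the larger share: $5 per ton.

Before the tax: set 427 − 5P = 3P + 179 → P* = $31, Q* = 272.
With the tax collected from consumers, demand (in seller-price terms) shifts: Qd = 427 − 5(P + 8).
Solving gives Q = 257 with consumers paying $34 and producers receiving $26 (the $8 wedge).
Per-ton burden: consumers $3, producers $5.
Producers take the larger share because supply is less price-elastic here (demand slope 5 vs supply slope 3).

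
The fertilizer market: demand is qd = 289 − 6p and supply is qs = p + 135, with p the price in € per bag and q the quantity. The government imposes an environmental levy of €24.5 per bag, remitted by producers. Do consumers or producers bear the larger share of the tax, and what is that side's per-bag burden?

Before the tax: set 289 − 6p = p + 135 → p* = €22, q* = 157.
With the tax collected from producers, supply shifts: qs = (p − 24.5) + 135.
New equilibrium: consumers pay €25.5, producers receive €1, q = 136. (Wedge: pb − ps = 24.5.)
Per-bag burden: consumers €3.5, producers €21.
Producers take the larger share because supply is less price-elastic here (demand slope 6 vs supply slope 1).
The less price-elastic side of the market bears the larger share of a per-unit tax.

Producers bear the larger share: €21 per bag.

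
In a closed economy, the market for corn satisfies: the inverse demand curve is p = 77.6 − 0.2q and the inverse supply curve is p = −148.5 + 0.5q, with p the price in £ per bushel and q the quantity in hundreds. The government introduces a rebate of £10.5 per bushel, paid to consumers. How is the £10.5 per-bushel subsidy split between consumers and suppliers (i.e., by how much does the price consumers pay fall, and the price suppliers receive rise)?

Consumers gain £3 per bushel; suppliers gain £7.5 per bushel.

Inverting to q(p) form: qd = 388 − 5p; qs = 2p + 297.
Before the subsidy: set 388 − 5p = 2p + 297 → p* = £13, q* = 323.
With a per-unit subsidy paid to consumers, each effectively pays p − 10.5, so demand becomes qd = 388 − 5(p − 10.5).
New equilibrium: consumers pay £10, suppliers receive £20.5, q = 338. (Wedge: pb − ps = −10.5.)
Gain to consumers: £3; to suppliers: £7.5. (They sum to £10.5.)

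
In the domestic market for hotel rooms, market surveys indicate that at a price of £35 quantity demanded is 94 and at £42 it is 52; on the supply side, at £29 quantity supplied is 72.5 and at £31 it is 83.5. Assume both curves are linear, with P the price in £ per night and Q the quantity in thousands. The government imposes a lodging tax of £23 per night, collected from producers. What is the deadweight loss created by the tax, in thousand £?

Demand slope: (52 − 94)/(42 − 35) = -6, so Qd = 304 − 6P.
Supply slope: (83.5 − 72.5)/(31 − 29) = 5.5, so Qs = 5.5P − 87.
Before the tax: set 304 − 6P = 5.5P − 87 → P* = £34, Q* = 100.
With the tax collected from producers, supply shifts: Qs = 5.5(P − 23) − 87.
New equilibrium: consumers pay £45, producers receive £22, Q = 34. (Wedge: Pb − Ps = 23.)
Quantity falls by |ΔQ| = |100 − 34| = 66.
DWL = ½ · t · |ΔQ| = ½ · 23 · 66 = £759.

Deadweight loss = £759 thousand.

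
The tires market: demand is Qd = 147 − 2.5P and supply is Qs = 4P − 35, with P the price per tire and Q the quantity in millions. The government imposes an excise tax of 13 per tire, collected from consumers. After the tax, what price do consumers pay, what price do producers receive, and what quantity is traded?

Consumers pay 36; producers receive 23; quantity = 57.

Before the tax: set 147 − 2.5P = 4P − 35 → P* = 28, Q* = 77.
With the tax collected from consumers, demand (in seller-price terms) shifts: Qd = 147 − 2.5(P + 13).
Solving gives Q = 57 with consumers paying 36 and producers receiving 23 (the 13 wedge).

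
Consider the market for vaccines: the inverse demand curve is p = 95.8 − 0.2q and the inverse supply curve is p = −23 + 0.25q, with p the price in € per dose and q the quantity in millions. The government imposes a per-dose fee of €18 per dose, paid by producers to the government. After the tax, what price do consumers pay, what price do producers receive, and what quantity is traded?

Consumers pay €51; producers receive €33; quantity = 224.

Inverting to q(p) form: qd = 479 − 5p; qs = 4p + 92.
Without the tax, 479 − 5p = 4p + 92 gives 9p = 387, so p* = €43 and q* = 264.
With the tax collected from producers, supply shifts: qs = 4(p − 18) + 92.
New equilibrium: consumers pay €51, producers receive €33, q = 224. (Wedge: pb − ps = 18.)
The less price-elastic side of the market bears the larger share of a per-unit tax.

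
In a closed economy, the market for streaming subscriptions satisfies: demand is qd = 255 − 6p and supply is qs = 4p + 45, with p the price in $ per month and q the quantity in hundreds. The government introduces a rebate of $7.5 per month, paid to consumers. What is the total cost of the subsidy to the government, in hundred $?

Government outlay = $1102.5 hundred.

Before the subsidy: set 255 − 6p = 4p + 45 → p* = $21, q* = 129.
With a per-unit subsidy paid to consumers, each effectively pays p − 7.5, so demand becomes qd = 255 − 6(p − 7.5).
New equilibrium: consumers pay $18, suppliers receive $25.5, q = 147. (Wedge: pb − ps = −7.5.)
Outlay = t · Q = 7.5 · 147 = $1102.5.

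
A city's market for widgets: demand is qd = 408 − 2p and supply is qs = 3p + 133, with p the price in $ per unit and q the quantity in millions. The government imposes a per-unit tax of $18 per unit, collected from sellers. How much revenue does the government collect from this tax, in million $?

Tax revenue = $4975.2 million.

Before the tax: set 408 − 2p = 3p + 133 → p* = $55, q* = 298.
With the tax collected from sellers, supply shifts: qs = 3(p − 18) + 133.
Solving gives q = 276.4 with consumers paying $65.8 and sellers receiving $47.8 (the $18 wedge).
Revenue = t · Q = 18 · 276.4 = $4975.2.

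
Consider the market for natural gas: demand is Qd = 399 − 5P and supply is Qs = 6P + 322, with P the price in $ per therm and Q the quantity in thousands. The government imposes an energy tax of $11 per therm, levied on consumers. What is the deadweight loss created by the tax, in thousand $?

Before the tax: set 399 − 5P = 6P + 322 → P* = $7, Q* = 364.
With the tax collected from consumers, demand (in seller-price terms) shifts: Qd = 399 − 5(P + 11).
Solving gives Q = 334 with consumers paying $13 and suppliers receiving $2 (the $11 wedge).
Quantity falls by |ΔQ| = |364 − 334| = 30.
DWL = ½ · t · |ΔQ| = ½ · 11 · 30 = $165.

Deadweight loss = $165 thousand.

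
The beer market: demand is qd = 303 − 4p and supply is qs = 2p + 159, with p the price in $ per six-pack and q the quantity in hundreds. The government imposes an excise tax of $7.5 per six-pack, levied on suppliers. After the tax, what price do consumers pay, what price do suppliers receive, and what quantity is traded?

Without the tax, 303 − 4p = 2p + 159 gives 6p = 144, so p* = $24 and q* = 207.
With the tax collected from suppliers, supply shifts: qs = 2(p − 7.5) + 159.
New equilibrium: consumers pay $26.5, suppliers receive $19, q = 197. (Wedge: pb − ps = 7.5.)

Consumers pay $26.5; suppliers receive $19; quantity = 197.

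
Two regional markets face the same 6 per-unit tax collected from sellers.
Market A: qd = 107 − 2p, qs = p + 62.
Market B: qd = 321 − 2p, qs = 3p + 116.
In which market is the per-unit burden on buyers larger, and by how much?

Market A: pre-tax p* = 15, q* = 77; post-tax q = 73; per-unit burden on buyers = 2.
Market B: pre-tax p* = 41, q* = 239; post-tax q = 231.8; per-unit burden on buyers = 3.6.
Difference: 2 vs 3.6 → market B is larger by 1.6.

Market B, by 1.6.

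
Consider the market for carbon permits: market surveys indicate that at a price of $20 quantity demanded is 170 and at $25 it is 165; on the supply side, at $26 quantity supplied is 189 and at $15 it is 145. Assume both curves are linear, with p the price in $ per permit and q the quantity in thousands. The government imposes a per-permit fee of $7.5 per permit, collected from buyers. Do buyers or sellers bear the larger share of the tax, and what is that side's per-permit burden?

Buyers bear the larger share: $6 per permit.

Demand slope: (165 − 170)/(25 − 20) = -1, so qd = 190 − p.
Supply slope: (145 − 189)/(15 − 26) = 4, so qs = 4p + 85.
Before the tax: set 190 − p = 4p + 85 → p* = $21, q* = 169.
With the tax collected from buyers, demand (in seller-price terms) shifts: qd = 190 − (p + 7.5).
Solving gives q = 163 with buyers paying $27 and sellers receiving $19.5 (the $7.5 wedge).
Per-permit burden: buyers $6, sellers $1.5.
Buyers take the larger share because demand is less price-elastic here (demand slope 1 vs supply slope 4).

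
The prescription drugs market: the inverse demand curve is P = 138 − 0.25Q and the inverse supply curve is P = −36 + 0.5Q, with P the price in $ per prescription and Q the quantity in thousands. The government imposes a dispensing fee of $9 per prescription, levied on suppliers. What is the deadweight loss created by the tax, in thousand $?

Inverting to Q(P) form: Qd = 552 − 4P; Qs = 2P + 72.
Before the tax: set 552 − 4P = 2P + 72 → P* = $80, Q* = 232.
With the tax collected from suppliers, supply shifts: Qs = 2(P − 9) + 72.
Solving gives Q = 220 with consumers paying $83 and suppliers receiving $74 (the $9 wedge).
Quantity falls by |ΔQ| = |232 − 220| = 12.
DWL = ½ · t · |ΔQ| = ½ · 9 · 12 = $54.

Deadweight loss = $54 thousand.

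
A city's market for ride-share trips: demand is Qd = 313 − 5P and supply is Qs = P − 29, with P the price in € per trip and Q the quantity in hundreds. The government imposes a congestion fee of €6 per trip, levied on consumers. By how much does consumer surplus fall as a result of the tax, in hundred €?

Consumer surplus falls by €25.5 hundred.

Before the tax: set 313 − 5P = P − 29 → P* = €57, Q* = 28.
With the tax collected from consumers, demand (in seller-price terms) shifts: Qd = 313 − 5(P + 6).
New equilibrium: consumers pay €58, suppliers receive €52, Q = 23. (Wedge: Pb − Ps = 6.)
ΔCS is the trapezoid between Q = 23 and Q = 28 of height €1: ½ · (28 + 23) · 1 = €25.5.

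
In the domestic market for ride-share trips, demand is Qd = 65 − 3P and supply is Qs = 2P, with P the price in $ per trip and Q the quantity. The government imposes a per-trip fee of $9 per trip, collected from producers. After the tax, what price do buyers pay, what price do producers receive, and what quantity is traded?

Before the tax: set 65 − 3P = 2P → P* = $13, Q* = 26.
With the tax collected from producers, supply shifts: Qs = 2(P − 9).
New equilibrium: buyers pay $16.6, producers receive $7.6, Q = 15.2. (Wedge: Pb − Ps = 9.)
The less price-elastic side of the market bears the larger share of a per-unit tax.

Buyers pay $16.6; producers receive $7.6; quantity = 15.2.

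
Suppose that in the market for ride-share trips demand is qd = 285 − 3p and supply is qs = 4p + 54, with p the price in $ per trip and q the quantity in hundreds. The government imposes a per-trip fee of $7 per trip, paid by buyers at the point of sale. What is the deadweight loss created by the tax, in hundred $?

Deadweight loss = $42 hundred.

Without the tax, 285 − 3p = 4p + 54 gives 7p = 231, so p* = $33 and q* = 186.
With the tax collected from buyers, demand (in seller-price terms) shifts: qd = 285 − 3(p + 7).
New equilibrium: buyers pay $37, producers receive $30, q = 174. (Wedge: pb − ps = 7.)
Quantity falls by |ΔQ| = |186 − 174| = 12.
DWL = ½ · t · |ΔQ| = ½ · 7 · 12 = $42.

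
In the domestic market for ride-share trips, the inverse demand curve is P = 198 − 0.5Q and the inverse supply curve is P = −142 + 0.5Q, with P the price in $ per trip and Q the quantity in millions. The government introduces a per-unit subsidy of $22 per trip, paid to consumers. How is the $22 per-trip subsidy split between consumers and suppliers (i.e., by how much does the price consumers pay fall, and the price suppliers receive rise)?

Consumers gain $11 per trip; suppliers gain $11 per trip.

Rewrite in direct form: Qd = 396 − 2P and Qs = 2P + 284.
Without the subsidy, 396 − 2P = 2P + 284 gives 4P = 112, so P* = $28 and Q* = 340.
With a per-unit subsidy paid to consumers, each effectively pays P − 22, so demand becomes Qd = 396 − 2(P − 22).
New equilibrium: consumers pay $17, suppliers receive $39, Q = 362. (Wedge: Pb − Ps = −22.)
Gain to consumers: $11; to suppliers: $11. (They sum to $22.)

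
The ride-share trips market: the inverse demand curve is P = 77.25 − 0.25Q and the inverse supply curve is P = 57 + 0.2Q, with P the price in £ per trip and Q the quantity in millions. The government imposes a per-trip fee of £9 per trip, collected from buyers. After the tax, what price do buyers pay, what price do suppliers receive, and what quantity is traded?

Inverting to Q(P) form: Qd = 309 − 4P; Qs = 5P − 285.
Without the tax, 309 − 4P = 5P − 285 gives 9P = 594, so P* = £66 and Q* = 45.
With the tax collected from buyers, demand (in seller-price terms) shifts: Qd = 309 − 4(P + 9).
Solving gives Q = 25 with buyers paying £71 and suppliers receiving £62 (the £9 wedge).
The less price-elastic side of the market bears the larger share of a per-unit tax.

Buyers pay £71; suppliers receive £62; quantity = 25.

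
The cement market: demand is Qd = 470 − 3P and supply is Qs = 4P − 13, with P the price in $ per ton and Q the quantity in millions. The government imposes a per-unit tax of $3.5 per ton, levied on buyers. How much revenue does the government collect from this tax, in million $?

Tax revenue = $899.5 million.

Without the tax, 470 − 3P = 4P − 13 gives 7P = 483, so P* = $69 and Q* = 263.
With the tax collected from buyers, demand (in seller-price terms) shifts: Qd = 470 − 3(P + 3.5).
Solving gives Q = 257 with buyers paying $71 and sellers receiving $67.5 (the $3.5 wedge).
Revenue = t · Q = 3.5 · 257 = $899.5.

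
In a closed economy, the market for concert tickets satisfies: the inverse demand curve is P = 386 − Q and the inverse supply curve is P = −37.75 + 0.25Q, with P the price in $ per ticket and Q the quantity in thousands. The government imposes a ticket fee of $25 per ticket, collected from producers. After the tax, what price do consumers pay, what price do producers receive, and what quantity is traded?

Inverting to Q(P) form: Qd = 386 − P; Qs = 4P + 151.
Without the tax, 386 − P = 4P + 151 gives 5P = 235, so P* = $47 and Q* = 339.
With the tax collected from producers, supply shifts: Qs = 4(P − 25) + 151.
New equilibrium: consumers pay $67, producers receive $42, Q = 319. (Wedge: Pb − Ps = 25.)

Consumers pay $67; producers receive $42; quantity = 319.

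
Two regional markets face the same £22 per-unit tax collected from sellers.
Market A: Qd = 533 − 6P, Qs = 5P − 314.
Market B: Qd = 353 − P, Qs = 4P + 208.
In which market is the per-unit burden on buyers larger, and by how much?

Market B, by £7.6.

Market A: pre-tax P* = £77, Q* = 71; post-tax Q = 11; per-unit burden on buyers = £10.
Market B: pre-tax P* = £29, Q* = 324; post-tax Q = 306.4; per-unit burden on buyers = £17.6.
Difference: £10 vs £17.6 → market B is larger by £7.6.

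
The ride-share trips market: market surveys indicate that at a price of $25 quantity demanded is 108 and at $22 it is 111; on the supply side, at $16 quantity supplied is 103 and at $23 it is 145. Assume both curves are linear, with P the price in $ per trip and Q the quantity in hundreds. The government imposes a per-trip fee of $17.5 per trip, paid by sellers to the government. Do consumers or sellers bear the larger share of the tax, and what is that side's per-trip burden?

Consumers bear the larger share: $15 per trip.

Demand slope: (111 − 108)/(22 − 25) = -1, so Qd = 133 − P.
Supply slope: (145 − 103)/(23 − 16) = 6, so Qs = 6P + 7.
Before the tax: set 133 − P = 6P + 7 → P* = $18, Q* = 115.
With the tax collected from sellers, supply shifts: Qs = 6(P − 17.5) + 7.
New equilibrium: consumers pay $33, sellers receive $15.5, Q = 100. (Wedge: Pb − Ps = 17.5.)
Per-trip burden: consumers $15, sellers $2.5.
Consumers take the larger share because demand is less price-elastic here (demand slope 1 vs supply slope 6).
The less price-elastic side of the market bears the larger share of a per-unit tax.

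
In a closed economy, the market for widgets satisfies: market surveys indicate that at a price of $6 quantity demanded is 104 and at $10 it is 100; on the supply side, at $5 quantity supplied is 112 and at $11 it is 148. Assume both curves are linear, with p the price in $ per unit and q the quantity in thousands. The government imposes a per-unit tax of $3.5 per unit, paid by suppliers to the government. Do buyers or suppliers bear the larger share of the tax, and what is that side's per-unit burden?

Demand slope: (100 − 104)/(10 − 6) = -1, so qd = 110 − p.
Supply slope: (148 − 112)/(11 − 5) = 6, so qs = 6p + 82.
Without the tax, 110 − p = 6p + 82 gives 7p = 28, so p* = $4 and q* = 106.
With the tax collected from suppliers, supply shifts: qs = 6(p − 3.5) + 82.
New equilibrium: buyers pay $7, suppliers receive $3.5, q = 103. (Wedge: pb − ps = 3.5.)
Per-unit burden: buyers $3, suppliers $0.5.
Buyers take the larger share because demand is less price-elastic here (demand slope 1 vs supply slope 6).
The less price-elastic side of the market bears the larger share of a per-unit tax.

Buyers bear the larger share: $3 per unit.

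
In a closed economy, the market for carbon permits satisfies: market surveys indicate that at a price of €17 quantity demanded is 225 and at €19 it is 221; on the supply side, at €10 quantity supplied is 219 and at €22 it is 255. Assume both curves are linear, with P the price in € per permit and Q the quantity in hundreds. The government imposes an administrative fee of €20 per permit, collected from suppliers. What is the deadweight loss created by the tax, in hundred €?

Demand slope: (221 − 225)/(19 − 17) = -2, so Qd = 259 − 2P.
Supply slope: (255 − 219)/(22 − 10) = 3, so Qs = 3P + 189.
Without the tax, 259 − 2P = 3P + 189 gives 5P = 70, so P* = €14 and Q* = 231.
With the tax collected from suppliers, supply shifts: Qs = 3(P − 20) + 189.
New equilibrium: buyers pay €26, suppliers receive €6, Q = 207. (Wedge: Pb − Ps = 20.)
Quantity falls by |ΔQ| = |231 − 207| = 24.
DWL = ½ · t · |ΔQ| = ½ · 20 · 24 = €240.

Deadweight loss = €240 hundred.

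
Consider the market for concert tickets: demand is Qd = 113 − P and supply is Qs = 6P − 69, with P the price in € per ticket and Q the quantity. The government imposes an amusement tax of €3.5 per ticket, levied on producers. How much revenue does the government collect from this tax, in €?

Tax revenue = €294.

Without the tax, 113 − P = 6P − 69 gives 7P = 182, so P* = €26 and Q* = 87.
With the tax collected from producers, supply shifts: Qs = 6(P − 3.5) − 69.
Solving gives Q = 84 with consumers paying €29 and producers receiving €25.5 (the €3.5 wedge).
Revenue = t · Q = 3.5 · 84 = €294.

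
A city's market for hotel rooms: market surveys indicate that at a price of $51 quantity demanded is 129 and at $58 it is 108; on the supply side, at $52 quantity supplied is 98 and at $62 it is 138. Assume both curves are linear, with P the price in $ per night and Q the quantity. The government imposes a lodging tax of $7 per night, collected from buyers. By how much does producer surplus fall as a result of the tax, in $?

Producer surplus falls by $324.

Demand slope: (108 − 129)/(58 − 51) = -3, so Qd = 282 − 3P.
Supply slope: (138 − 98)/(62 − 52) = 4, so Qs = 4P − 110.
Without the tax, 282 − 3P = 4P − 110 gives 7P = 392, so P* = $56 and Q* = 114.
With the tax collected from buyers, demand (in seller-price terms) shifts: Qd = 282 − 3(P + 7).
Solving gives Q = 102 with buyers paying $60 and suppliers receiving $53 (the $7 wedge).
ΔPS is the trapezoid between Q = 102 and Q = 114 of height $3: ½ · (114 + 102) · 3 = $324.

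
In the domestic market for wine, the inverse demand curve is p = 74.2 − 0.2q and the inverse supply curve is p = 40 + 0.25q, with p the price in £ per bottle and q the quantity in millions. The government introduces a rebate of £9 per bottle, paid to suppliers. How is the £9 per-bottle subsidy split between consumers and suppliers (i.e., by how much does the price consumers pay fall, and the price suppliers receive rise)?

Inverting to q(p) form: qd = 371 − 5p; qs = 4p − 160.
Without the subsidy, 371 − 5p = 4p − 160 gives 9p = 531, so p* = £59 and q* = 76.
With a per-unit subsidy paid to suppliers, each receives p + 9 per unit sold, so supply becomes qs = 4(p + 9) − 160.
New equilibrium: consumers pay £55, suppliers receive £64, q = 96. (Wedge: pb − ps = −9.)
Gain to consumers: £4; to suppliers: £5. (They sum to £9.)

Consumers gain £4 per bottle; suppliers gain £5 per bottle.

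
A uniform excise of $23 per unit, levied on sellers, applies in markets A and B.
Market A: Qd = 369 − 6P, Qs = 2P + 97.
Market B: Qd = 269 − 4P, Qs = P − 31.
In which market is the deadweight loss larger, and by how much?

Market A, by $185.15.

Market A: pre-tax P* = $34, Q* = 165; post-tax Q = 130.5; deadweight loss = $396.75.
Market B: pre-tax P* = $60, Q* = 29; post-tax Q = 10.6; deadweight loss = $211.6.
Difference: $396.75 vs $211.6 → market A is larger by $185.15.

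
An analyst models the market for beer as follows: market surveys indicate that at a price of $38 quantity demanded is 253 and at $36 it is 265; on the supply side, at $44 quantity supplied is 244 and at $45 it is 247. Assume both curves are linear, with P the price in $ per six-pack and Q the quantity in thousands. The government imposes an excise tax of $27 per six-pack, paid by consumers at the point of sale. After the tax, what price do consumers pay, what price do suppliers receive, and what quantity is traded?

Demand slope: (265 − 253)/(36 − 38) = -6, so Qd = 481 − 6P.
Supply slope: (247 − 244)/(45 − 44) = 3, so Qs = 3P + 112.
Without the tax, 481 − 6P = 3P + 112 gives 9P = 369, so P* = $41 and Q* = 235.
With the tax collected from consumers, demand (in seller-price terms) shifts: Qd = 481 − 6(P + 27).
Solving gives Q = 181 with consumers paying $50 and suppliers receiving $23 (the $27 wedge).

Consumers pay $50; suppliers receive $23; quantity = 181.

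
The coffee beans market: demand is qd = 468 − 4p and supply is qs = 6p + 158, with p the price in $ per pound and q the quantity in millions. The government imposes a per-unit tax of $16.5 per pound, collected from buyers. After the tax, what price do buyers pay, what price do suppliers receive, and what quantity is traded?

Buyers pay $40.9; suppliers receive $24.4; quantity = 304.4.

Without the tax, 468 − 4p = 6p + 158 gives 10p = 310, so p* = $31 and q* = 344.
With the tax collected from buyers, demand (in seller-price terms) shifts: qd = 468 − 4(p + 16.5).
Solving gives q = 304.4 with buyers paying $40.9 and suppliers receiving $24.4 (the $16.5 wedge).
The less price-elastic side of the market bears the larger share of a per-unit tax.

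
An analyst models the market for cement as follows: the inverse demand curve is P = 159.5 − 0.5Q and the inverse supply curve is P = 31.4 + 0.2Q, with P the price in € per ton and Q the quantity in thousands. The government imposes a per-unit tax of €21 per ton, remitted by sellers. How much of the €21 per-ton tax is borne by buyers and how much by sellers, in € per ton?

Rewrite in direct form: Qd = 319 − 2P and Qs = 5P − 157.
Before the tax: set 319 − 2P = 5P − 157 → P* = €68, Q* = 183.
With the tax collected from sellers, supply shifts: Qs = 5(P − 21) − 157.
Solving gives Q = 153 with buyers paying €83 and sellers receiving €62 (the €21 wedge).
Burden on buyers: €15; on sellers: €6. (They sum to €21.)
The less price-elastic side of the market bears the larger share of a per-unit tax.

Buyers bear €15 per ton; sellers bear €6 per ton.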